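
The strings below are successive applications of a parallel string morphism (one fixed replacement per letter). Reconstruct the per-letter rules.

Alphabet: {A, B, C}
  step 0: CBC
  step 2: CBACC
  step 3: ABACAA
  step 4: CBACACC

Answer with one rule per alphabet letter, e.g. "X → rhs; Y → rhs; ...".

  step 3 ⇒ step 4: ABACAA ⇒ C·BA·C·A·C·C
    A ↦ C
    B ↦ BA
    C ↦ A

A->C, B->BA, C->A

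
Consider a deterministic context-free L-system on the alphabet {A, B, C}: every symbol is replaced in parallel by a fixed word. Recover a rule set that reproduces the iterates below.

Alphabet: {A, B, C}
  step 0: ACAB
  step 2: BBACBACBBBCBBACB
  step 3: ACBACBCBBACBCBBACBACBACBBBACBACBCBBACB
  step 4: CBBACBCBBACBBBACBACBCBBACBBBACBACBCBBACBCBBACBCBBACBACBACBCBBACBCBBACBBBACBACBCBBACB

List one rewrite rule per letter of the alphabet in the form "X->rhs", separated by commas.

  step 3 ⇒ step 4: ACBACBCBBACBCBBACBACBACBBBACBACBCBBACB ⇒ C·BB·ACB·C·BB·ACB·BB·ACB·ACB·C·BB·ACB·BB·ACB·ACB·C·BB·ACB·C·BB·ACB·C·BB·ACB·ACB·ACB·C·BB·ACB·C·BB·ACB·BB·ACB·ACB·C·BB·ACB
    A ↦ C
    B ↦ ACB
    C ↦ BB

A->C, B->ACB, C->BB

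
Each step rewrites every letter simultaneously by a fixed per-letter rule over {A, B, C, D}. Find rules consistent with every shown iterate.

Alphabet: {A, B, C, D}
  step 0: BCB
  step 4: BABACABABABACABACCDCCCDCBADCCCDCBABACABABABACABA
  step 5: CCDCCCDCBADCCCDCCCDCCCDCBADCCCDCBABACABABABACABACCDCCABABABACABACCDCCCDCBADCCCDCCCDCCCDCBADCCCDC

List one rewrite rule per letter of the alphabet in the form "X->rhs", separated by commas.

A->DC, B->CC, C->BA, D->CA

  step 4 ⇒ step 5: BABACABABABACABACCDCCCDCBADCCCDCBABACABABABACABA ⇒ CC·DC·CC·DC·BA·DC·CC·DC·CC·DC·CC·DC·BA·DC·CC·DC·BA·BA·CA·BA·BA·BA·CA·BA·CC·DC·CA·BA·BA·BA·CA·BA·CC·DC·CC·DC·BA·DC·CC·DC·CC·DC·CC·DC·BA·DC·CC·DC
    A ↦ DC
    B ↦ CC
    C ↦ BA
    D ↦ CA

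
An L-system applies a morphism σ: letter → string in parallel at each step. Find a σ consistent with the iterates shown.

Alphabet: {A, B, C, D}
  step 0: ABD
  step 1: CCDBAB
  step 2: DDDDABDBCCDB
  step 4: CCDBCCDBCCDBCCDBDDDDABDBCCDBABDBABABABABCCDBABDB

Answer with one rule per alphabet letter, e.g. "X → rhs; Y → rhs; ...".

  step 1 ⇒ step 2: CCDBAB ⇒ DD·DD·AB·DB·CC·DB
    A ↦ CC
    B ↦ DB
    C ↦ DD
    D ↦ AB

A->CC, B->DB, C->DD, D->AB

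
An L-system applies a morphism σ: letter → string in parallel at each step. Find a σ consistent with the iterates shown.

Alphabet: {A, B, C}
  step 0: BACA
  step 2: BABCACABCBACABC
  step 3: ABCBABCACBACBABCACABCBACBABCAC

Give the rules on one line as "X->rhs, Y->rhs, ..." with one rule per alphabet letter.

  step 2 ⇒ step 3: BABCACABCBACABC ⇒ ABC·B·ABC·AC·B·AC·B·ABC·AC·ABC·B·AC·B·ABC·AC
    A ↦ B
    B ↦ ABC
    C ↦ AC

A->B, B->ABC, C->AC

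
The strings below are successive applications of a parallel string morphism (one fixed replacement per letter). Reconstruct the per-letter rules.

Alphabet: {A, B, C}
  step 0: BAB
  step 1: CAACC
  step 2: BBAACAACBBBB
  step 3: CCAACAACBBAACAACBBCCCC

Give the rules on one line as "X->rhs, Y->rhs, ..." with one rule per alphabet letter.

A->AAC, B->C, C->BB

  step 2 ⇒ step 3: BBAACAACBBBB ⇒ C·C·AAC·AAC·BB·AAC·AAC·BB·C·C·C·C
    A ↦ AAC
    B ↦ C
    C ↦ BB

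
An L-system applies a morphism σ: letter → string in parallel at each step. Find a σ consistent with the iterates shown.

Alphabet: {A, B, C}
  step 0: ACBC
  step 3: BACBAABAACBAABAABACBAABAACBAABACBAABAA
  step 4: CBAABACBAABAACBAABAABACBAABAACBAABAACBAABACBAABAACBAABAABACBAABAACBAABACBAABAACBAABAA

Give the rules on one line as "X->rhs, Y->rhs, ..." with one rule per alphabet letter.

A->BAA, B->C, C->BA

  step 3 ⇒ step 4: BACBAABAACBAABAABACBAABAACBAABACBAABAA ⇒ C·BAA·BA·C·BAA·BAA·C·BAA·BAA·BA·C·BAA·BAA·C·BAA·BAA·C·BAA·BA·C·BAA·BAA·C·BAA·BAA·BA·C·BAA·BAA·C·BAA·BA·C·BAA·BAA·C·BAA·BAA
    A ↦ BAA
    B ↦ C
    C ↦ BA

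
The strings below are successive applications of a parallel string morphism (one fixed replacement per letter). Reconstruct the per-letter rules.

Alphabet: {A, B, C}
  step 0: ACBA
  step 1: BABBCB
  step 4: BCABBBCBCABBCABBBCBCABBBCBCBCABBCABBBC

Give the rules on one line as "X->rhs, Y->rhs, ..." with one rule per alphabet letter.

A->B, B->BC, C->AB

  step 0 ⇒ step 1: ACBA ⇒ B·AB·BC·B
    A ↦ B
    B ↦ BC
    C ↦ AB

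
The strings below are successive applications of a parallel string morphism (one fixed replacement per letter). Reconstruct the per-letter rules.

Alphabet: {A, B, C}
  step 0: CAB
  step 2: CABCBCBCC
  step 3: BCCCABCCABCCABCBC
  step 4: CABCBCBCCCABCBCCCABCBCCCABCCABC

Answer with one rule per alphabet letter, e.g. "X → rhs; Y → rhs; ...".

A->C, B->CA, C->BC

  step 3 ⇒ step 4: BCCCABCCABCCABCBC ⇒ CA·BC·BC·BC·C·CA·BC·BC·C·CA·BC·BC·C·CA·BC·CA·BC
    A ↦ C
    B ↦ CA
    C ↦ BC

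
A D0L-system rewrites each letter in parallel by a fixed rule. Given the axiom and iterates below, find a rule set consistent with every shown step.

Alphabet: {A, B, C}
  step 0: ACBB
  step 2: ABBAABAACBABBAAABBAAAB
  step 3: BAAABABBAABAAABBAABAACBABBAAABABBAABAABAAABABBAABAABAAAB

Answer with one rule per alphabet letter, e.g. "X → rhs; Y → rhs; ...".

  step 2 ⇒ step 3: ABBAABAACBABBAAABBAAAB ⇒ BAA·AB·AB·BAA·BAA·AB·BAA·BAA·CB·AB·BAA·AB·AB·BAA·BAA·BAA·AB·AB·BAA·BAA·BAA·AB
    A ↦ BAA
    B ↦ AB
    C ↦ CB

A->BAA, B->AB, C->CB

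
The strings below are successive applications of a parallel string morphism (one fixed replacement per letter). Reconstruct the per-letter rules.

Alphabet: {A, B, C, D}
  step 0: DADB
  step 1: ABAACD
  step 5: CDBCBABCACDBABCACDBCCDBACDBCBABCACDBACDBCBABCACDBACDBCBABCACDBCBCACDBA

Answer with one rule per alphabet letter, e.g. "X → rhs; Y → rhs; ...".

  step 0 ⇒ step 1: DADB ⇒ A·BA·A·CD
    A ↦ BA
    B ↦ CD
    D ↦ A
    C ↦ BC  (constrained at step 1)

A->BA, B->CD, C->BC, D->A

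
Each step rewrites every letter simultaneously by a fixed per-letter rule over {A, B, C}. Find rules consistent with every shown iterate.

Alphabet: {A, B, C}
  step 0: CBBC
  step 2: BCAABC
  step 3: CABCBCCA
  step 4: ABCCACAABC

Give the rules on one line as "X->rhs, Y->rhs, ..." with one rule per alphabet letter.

  step 3 ⇒ step 4: CABCBCCA ⇒ A·BC·C·A·C·A·A·BC
    A ↦ BC
    B ↦ C
    C ↦ A

A->BC, B->C, C->A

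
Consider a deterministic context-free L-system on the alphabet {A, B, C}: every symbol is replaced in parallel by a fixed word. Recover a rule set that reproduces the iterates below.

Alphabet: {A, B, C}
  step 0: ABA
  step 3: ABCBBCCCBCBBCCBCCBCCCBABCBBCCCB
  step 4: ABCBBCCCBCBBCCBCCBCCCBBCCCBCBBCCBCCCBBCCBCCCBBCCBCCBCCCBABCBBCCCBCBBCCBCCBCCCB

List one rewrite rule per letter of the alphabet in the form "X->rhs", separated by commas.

  step 3 ⇒ step 4: ABCBBCCCBCBBCCBCCBCCCBABCBBCCCB ⇒ AB·CB·BCC·CB·CB·BCC·BCC·BCC·CB·BCC·CB·CB·BCC·BCC·CB·BCC·BCC·CB·BCC·BCC·BCC·CB·AB·CB·BCC·CB·CB·BCC·BCC·BCC·CB
    A ↦ AB
    B ↦ CB
    C ↦ BCC

A->AB, B->CB, C->BCC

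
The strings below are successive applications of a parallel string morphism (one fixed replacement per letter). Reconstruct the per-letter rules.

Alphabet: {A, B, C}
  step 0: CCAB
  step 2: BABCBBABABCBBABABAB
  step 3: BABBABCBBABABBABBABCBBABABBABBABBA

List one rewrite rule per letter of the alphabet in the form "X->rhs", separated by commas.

A->B, B->BA, C->BCB

  step 2 ⇒ step 3: BABCBBABABCBBABABAB ⇒ BA·B·BA·BCB·BA·BA·B·BA·B·BA·BCB·BA·BA·B·BA·B·BA·B·BA
    A ↦ B
    B ↦ BA
    C ↦ BCB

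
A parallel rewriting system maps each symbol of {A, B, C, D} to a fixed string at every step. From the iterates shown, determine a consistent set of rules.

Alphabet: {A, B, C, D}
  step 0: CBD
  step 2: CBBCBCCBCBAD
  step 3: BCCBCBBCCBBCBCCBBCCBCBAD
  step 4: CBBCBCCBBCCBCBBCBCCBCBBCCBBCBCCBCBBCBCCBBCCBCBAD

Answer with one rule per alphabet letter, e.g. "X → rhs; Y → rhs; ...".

  step 3 ⇒ step 4: BCCBCBBCCBBCBCCBBCCBCBAD ⇒ CB·BC·BC·CB·BC·CB·CB·BC·BC·CB·CB·BC·CB·BC·BC·CB·CB·BC·BC·CB·BC·CB·CB·AD
    A ↦ CB
    B ↦ CB
    C ↦ BC
    D ↦ AD

A->CB, B->CB, C->BC, D->AD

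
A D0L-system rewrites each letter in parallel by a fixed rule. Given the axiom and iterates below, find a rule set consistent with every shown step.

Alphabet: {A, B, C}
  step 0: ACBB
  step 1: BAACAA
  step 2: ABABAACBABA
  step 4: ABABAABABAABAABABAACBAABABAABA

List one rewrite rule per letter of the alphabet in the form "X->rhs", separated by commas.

A->BA, B->A, C->AC

  step 1 ⇒ step 2: BAACAA ⇒ A·BA·BA·AC·BA·BA
    A ↦ BA
    B ↦ A
    C ↦ AC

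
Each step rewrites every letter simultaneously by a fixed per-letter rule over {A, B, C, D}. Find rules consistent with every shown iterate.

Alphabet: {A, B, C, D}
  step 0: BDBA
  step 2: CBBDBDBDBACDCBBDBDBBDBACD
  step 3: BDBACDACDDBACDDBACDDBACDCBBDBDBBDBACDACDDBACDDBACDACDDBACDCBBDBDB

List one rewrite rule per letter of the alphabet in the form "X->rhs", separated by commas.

  step 2 ⇒ step 3: CBBDBDBDBACDCBBDBDBBDBACD ⇒ BDB·ACD·ACD·DB·ACD·DB·ACD·DB·ACD·CB·BDB·DB·BDB·ACD·ACD·DB·ACD·DB·ACD·ACD·DB·ACD·CB·BDB·DB
    A ↦ CB
    B ↦ ACD
    C ↦ BDB
    D ↦ DB

A->CB, B->ACD, C->BDB, D->DB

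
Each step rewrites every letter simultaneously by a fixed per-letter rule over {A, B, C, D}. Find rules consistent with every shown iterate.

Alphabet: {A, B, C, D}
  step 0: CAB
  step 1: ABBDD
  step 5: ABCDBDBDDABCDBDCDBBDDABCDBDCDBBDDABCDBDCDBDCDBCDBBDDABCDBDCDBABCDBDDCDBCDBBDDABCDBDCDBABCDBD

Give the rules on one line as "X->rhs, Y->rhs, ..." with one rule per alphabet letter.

A->BD, B->D, C->AB, D->CDB

  step 0 ⇒ step 1: CAB ⇒ AB·BD·D
    A ↦ BD
    B ↦ D
    C ↦ AB
    D ↦ CDB  (constrained at step 1)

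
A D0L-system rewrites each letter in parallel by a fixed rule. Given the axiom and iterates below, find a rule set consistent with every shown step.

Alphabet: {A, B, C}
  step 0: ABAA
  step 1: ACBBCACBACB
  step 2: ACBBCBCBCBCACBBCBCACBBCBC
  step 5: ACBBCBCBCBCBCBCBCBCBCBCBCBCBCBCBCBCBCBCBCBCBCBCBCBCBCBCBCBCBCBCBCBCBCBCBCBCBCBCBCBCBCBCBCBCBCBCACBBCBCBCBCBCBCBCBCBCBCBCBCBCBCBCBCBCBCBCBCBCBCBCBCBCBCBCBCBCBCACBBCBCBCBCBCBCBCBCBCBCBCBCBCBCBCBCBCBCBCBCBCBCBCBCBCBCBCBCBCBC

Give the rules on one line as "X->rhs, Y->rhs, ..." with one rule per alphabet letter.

  step 1 ⇒ step 2: ACBBCACBACB ⇒ ACB·BC·BC·BC·BC·ACB·BC·BC·ACB·BC·BC
    A ↦ ACB
    B ↦ BC
    C ↦ BC

A->ACB, B->BC, C->BC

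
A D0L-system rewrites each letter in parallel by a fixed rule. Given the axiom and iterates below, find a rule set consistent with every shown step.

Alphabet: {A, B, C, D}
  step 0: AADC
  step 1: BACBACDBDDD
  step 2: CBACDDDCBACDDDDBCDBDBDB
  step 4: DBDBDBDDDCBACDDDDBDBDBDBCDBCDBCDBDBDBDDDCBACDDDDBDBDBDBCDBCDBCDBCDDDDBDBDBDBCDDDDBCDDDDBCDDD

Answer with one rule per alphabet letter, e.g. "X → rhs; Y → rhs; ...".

  step 1 ⇒ step 2: BACBACDBDDD ⇒ C·BAC·DDD·C·BAC·DDD·DB·C·DB·DB·DB
    A ↦ BAC
    B ↦ C
    C ↦ DDD
    D ↦ DB

A->BAC, B->C, C->DDD, D->DB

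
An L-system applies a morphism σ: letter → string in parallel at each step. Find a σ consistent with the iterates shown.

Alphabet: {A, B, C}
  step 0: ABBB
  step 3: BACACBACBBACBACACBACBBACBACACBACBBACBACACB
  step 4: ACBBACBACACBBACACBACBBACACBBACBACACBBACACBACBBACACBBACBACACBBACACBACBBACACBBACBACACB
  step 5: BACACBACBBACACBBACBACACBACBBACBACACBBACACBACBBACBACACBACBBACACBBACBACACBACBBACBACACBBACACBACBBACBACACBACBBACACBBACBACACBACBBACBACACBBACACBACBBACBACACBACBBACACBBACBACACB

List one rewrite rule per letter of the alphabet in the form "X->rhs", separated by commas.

A->B, B->ACB, C->AC

  step 4 ⇒ step 5: ACBBACBACACBBACACBACBBACACBBACBACACBBACACBACBBACACBBACBACACBBACACBACBBACACBBACBACACB ⇒ B·AC·ACB·ACB·B·AC·ACB·B·AC·B·AC·ACB·ACB·B·AC·B·AC·ACB·B·AC·ACB·ACB·B·AC·B·AC·ACB·ACB·B·AC·ACB·B·AC·B·AC·ACB·ACB·B·AC·B·AC·ACB·B·AC·ACB·ACB·B·AC·B·AC·ACB·ACB·B·AC·ACB·B·AC·B·AC·ACB·ACB·B·AC·B·AC·ACB·B·AC·ACB·ACB·B·AC·B·AC·ACB·ACB·B·AC·ACB·B·AC·B·AC·ACB
    A ↦ B
    B ↦ ACB
    C ↦ AC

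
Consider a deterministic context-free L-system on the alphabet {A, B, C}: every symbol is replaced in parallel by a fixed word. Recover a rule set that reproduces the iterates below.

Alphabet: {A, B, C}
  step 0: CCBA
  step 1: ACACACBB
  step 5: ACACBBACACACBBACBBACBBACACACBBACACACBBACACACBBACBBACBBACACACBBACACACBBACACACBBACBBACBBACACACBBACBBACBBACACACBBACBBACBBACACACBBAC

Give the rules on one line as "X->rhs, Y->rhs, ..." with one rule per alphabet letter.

  step 0 ⇒ step 1: CCBA ⇒ AC·AC·AC·BB
    A ↦ BB
    B ↦ AC
    C ↦ AC

A->BB, B->AC, C->AC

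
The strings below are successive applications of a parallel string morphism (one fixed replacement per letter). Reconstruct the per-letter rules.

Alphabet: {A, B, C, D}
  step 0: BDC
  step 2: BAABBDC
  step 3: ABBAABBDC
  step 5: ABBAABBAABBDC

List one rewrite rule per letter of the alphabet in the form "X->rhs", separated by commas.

A->B, B->A, C->DC, D->BB

  step 2 ⇒ step 3: BAABBDC ⇒ A·B·B·A·A·BB·DC
    A ↦ B
    B ↦ A
    C ↦ DC
    D ↦ BB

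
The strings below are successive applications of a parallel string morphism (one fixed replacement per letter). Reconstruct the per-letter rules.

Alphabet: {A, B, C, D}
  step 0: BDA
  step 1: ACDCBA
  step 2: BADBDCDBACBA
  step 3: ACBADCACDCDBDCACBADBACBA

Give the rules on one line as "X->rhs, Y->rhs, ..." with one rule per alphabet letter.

  step 2 ⇒ step 3: BADBDCDBACBA ⇒ AC·BA·DC·AC·DC·DB·DC·AC·BA·DB·AC·BA
    A ↦ BA
    B ↦ AC
    C ↦ DB
    D ↦ DC

A->BA, B->AC, C->DB, D->DC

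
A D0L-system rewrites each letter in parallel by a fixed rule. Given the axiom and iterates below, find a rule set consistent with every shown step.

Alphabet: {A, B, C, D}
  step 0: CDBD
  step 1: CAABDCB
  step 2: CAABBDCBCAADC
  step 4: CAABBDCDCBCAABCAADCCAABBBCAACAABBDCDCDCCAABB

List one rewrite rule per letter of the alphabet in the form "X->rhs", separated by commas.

  step 1 ⇒ step 2: CAABDCB ⇒ CAA·B·B·DC·B·CAA·DC
    A ↦ B
    B ↦ DC
    C ↦ CAA
    D ↦ B

A->B, B->DC, C->CAA, D->B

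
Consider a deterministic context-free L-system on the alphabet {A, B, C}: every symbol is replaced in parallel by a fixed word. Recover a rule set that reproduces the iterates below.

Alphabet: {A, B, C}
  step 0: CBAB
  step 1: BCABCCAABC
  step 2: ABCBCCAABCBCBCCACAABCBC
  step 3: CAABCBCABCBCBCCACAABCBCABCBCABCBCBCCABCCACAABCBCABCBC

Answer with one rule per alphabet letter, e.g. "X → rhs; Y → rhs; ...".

A->CA, B->ABC, C->BC

  step 2 ⇒ step 3: ABCBCCAABCBCBCCACAABCBC ⇒ CA·ABC·BC·ABC·BC·BC·CA·CA·ABC·BC·ABC·BC·ABC·BC·BC·CA·BC·CA·CA·ABC·BC·ABC·BC
    A ↦ CA
    B ↦ ABC
    C ↦ BC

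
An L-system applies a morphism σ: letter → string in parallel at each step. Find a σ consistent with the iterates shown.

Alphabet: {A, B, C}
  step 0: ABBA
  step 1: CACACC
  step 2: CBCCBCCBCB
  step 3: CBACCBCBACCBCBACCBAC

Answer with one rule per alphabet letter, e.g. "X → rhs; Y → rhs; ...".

A->C, B->AC, C->CB

  step 2 ⇒ step 3: CBCCBCCBCB ⇒ CB·AC·CB·CB·AC·CB·CB·AC·CB·AC
    B ↦ AC
    C ↦ CB
  step 0 ⇒ step 1: ABBA ⇒ C·AC·AC·C
    A ↦ C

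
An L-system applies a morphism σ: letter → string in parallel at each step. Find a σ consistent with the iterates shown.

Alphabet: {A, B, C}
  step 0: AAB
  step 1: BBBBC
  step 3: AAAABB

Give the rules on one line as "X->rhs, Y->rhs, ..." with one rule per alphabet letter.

  step 0 ⇒ step 1: AAB ⇒ BB·BB·C
    A ↦ BB
    B ↦ C
    C ↦ A  (constrained at step 1)

A->BB, B->C, C->A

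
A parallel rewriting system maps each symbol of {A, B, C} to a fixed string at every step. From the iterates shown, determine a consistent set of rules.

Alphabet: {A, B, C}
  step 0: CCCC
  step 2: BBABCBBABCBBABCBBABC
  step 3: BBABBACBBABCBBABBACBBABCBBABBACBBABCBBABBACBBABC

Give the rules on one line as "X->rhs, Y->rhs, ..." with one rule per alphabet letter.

  step 2 ⇒ step 3: BBABCBBABCBBABCBBABC ⇒ BBA·BBA·C·BBA·BC·BBA·BBA·C·BBA·BC·BBA·BBA·C·BBA·BC·BBA·BBA·C·BBA·BC
    A ↦ C
    B ↦ BBA
    C ↦ BC

A->C, B->BBA, C->BC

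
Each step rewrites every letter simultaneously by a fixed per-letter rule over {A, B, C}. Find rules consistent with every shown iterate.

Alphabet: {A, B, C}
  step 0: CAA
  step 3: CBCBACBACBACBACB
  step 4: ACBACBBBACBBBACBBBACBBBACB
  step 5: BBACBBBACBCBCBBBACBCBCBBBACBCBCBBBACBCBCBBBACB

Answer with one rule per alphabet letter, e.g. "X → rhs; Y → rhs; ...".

  step 4 ⇒ step 5: ACBACBBBACBBBACBBBACBBBACB ⇒ BB·A·CB·BB·A·CB·CB·CB·BB·A·CB·CB·CB·BB·A·CB·CB·CB·BB·A·CB·CB·CB·BB·A·CB
    A ↦ BB
    B ↦ CB
    C ↦ A

A->BB, B->CB, C->A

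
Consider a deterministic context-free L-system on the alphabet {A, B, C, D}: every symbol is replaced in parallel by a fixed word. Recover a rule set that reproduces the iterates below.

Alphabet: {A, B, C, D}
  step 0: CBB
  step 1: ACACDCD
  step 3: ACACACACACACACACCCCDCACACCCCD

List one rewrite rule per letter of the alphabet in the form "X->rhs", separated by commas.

  step 0 ⇒ step 1: CBB ⇒ ACA·CD·CD
    B ↦ CD
    C ↦ ACA
    A ↦ C  (constrained at step 1)
    D ↦ AAB  (constrained at step 1)

A->C, B->CD, C->ACA, D->AAB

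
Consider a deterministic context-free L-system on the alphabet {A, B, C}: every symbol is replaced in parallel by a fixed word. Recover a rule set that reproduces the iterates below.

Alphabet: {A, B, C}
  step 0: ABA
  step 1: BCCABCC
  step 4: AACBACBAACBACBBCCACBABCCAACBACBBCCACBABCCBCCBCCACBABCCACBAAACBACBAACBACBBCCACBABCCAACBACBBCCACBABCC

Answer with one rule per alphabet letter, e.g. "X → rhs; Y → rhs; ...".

  step 0 ⇒ step 1: ABA ⇒ BCC·A·BCC
    A ↦ BCC
    B ↦ A
    C ↦ ACB  (constrained at step 1)

A->BCC, B->A, C->ACB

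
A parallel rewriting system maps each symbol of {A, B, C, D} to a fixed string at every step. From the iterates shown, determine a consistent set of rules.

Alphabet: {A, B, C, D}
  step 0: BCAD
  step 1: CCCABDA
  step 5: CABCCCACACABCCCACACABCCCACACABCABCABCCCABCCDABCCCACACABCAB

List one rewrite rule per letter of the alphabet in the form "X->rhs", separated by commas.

A->B, B->CC, C->CA, D->DA

  step 0 ⇒ step 1: BCAD ⇒ CC·CA·B·DA
    A ↦ B
    B ↦ CC
    C ↦ CA
    D ↦ DA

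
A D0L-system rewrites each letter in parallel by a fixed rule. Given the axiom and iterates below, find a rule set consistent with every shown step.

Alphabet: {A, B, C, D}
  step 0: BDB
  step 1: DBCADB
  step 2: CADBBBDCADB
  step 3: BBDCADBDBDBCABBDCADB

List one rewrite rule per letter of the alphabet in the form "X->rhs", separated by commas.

  step 2 ⇒ step 3: CADBBBDCADB ⇒ BB·D·CA·DB·DB·DB·CA·BB·D·CA·DB
    A ↦ D
    B ↦ DB
    C ↦ BB
    D ↦ CA

A->D, B->DB, C->BB, D->CA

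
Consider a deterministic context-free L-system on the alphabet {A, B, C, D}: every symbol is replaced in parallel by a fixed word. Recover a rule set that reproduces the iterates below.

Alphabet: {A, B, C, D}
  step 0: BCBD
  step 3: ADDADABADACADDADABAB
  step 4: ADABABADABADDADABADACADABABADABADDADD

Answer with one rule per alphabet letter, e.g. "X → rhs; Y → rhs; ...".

A->AD, B->D, C->AC, D->AB

  step 3 ⇒ step 4: ADDADABADACADDADABAB ⇒ AD·AB·AB·AD·AB·AD·D·AD·AB·AD·AC·AD·AB·AB·AD·AB·AD·D·AD·D
    A ↦ AD
    B ↦ D
    C ↦ AC
    D ↦ AB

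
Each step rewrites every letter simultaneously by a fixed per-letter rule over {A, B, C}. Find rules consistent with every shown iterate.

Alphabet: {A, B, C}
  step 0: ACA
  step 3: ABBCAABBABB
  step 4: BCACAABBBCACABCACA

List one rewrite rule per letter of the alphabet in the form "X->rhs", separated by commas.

  step 3 ⇒ step 4: ABBCAABBABB ⇒ B·CA·CA·AB·B·B·CA·CA·B·CA·CA
    A ↦ B
    B ↦ CA
    C ↦ AB

A->B, B->CA, C->AB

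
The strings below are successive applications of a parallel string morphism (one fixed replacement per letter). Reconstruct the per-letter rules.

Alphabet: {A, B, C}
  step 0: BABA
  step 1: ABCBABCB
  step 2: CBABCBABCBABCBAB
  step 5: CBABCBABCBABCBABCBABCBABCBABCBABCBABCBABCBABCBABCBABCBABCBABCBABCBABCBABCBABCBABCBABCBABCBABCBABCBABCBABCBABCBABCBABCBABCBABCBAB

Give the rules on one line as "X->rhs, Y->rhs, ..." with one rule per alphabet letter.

A->CB, B->AB, C->CB

  step 1 ⇒ step 2: ABCBABCB ⇒ CB·AB·CB·AB·CB·AB·CB·AB
    A ↦ CB
    B ↦ AB
    C ↦ CB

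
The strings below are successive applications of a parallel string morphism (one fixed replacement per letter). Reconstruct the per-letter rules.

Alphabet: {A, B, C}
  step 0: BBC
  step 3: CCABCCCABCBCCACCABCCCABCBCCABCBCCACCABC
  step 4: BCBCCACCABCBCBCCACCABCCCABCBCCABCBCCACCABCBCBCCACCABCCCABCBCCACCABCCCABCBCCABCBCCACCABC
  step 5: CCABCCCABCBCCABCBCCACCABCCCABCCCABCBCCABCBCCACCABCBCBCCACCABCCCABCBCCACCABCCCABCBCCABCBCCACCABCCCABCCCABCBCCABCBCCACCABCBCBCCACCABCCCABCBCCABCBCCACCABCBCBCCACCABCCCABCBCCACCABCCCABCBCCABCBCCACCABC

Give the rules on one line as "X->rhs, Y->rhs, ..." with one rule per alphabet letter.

  step 4 ⇒ step 5: BCBCCACCABCBCBCCACCABCCCABCBCCABCBCCACCABCBCBCCACCABCCCABCBCCACCABCCCABCBCCABCBCCACCABC ⇒ CCA·BC·CCA·BC·BC·CA·BC·BC·CA·CCA·BC·CCA·BC·CCA·BC·BC·CA·BC·BC·CA·CCA·BC·BC·BC·CA·CCA·BC·CCA·BC·BC·CA·CCA·BC·CCA·BC·BC·CA·BC·BC·CA·CCA·BC·CCA·BC·CCA·BC·BC·CA·BC·BC·CA·CCA·BC·BC·BC·CA·CCA·BC·CCA·BC·BC·CA·BC·BC·CA·CCA·BC·BC·BC·CA·CCA·BC·CCA·BC·BC·CA·CCA·BC·CCA·BC·BC·CA·BC·BC·CA·CCA·BC
    A ↦ CA
    B ↦ CCA
    C ↦ BC

A->CA, B->CCA, C->BC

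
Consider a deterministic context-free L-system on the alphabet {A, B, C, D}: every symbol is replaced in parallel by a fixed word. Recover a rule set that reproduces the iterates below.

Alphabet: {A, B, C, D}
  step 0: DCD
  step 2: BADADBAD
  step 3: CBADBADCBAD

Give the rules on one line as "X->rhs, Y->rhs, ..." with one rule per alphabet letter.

A->B, B->C, C->D, D->AD

  step 2 ⇒ step 3: BADADBAD ⇒ C·B·AD·B·AD·C·B·AD
    A ↦ B
    B ↦ C
    D ↦ AD
    C ↦ D  (constrained at step 0)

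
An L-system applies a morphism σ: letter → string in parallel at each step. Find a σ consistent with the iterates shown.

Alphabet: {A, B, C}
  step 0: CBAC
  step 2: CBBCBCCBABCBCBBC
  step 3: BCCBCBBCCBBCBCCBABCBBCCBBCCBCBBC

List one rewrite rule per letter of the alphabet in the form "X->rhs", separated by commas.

  step 2 ⇒ step 3: CBBCBCCBABCBCBBC ⇒ BC·CB·CB·BC·CB·BC·BC·CB·AB·CB·BC·CB·BC·CB·CB·BC
    A ↦ AB
    B ↦ CB
    C ↦ BC

A->AB, B->CB, C->BC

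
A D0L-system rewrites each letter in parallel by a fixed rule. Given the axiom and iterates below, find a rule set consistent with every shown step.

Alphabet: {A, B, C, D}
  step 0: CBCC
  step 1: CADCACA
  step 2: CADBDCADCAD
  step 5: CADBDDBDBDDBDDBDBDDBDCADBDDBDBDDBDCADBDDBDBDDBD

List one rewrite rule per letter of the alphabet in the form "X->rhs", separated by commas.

A->D, B->D, C->CA, D->BD

  step 1 ⇒ step 2: CADCACA ⇒ CA·D·BD·CA·D·CA·D
    A ↦ D
    C ↦ CA
    D ↦ BD
  step 0 ⇒ step 1: CBCC ⇒ CA·D·CA·CA
    B ↦ D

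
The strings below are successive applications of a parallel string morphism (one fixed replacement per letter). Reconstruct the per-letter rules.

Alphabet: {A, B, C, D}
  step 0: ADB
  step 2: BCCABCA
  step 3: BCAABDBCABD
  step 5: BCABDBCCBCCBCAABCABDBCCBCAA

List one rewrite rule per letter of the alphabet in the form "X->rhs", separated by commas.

  step 2 ⇒ step 3: BCCABCA ⇒ BC·A·A·BD·BC·A·BD
    A ↦ BD
    B ↦ BC
    C ↦ A
    D ↦ C  (constrained at step 0)

A->BD, B->BC, C->A, D->C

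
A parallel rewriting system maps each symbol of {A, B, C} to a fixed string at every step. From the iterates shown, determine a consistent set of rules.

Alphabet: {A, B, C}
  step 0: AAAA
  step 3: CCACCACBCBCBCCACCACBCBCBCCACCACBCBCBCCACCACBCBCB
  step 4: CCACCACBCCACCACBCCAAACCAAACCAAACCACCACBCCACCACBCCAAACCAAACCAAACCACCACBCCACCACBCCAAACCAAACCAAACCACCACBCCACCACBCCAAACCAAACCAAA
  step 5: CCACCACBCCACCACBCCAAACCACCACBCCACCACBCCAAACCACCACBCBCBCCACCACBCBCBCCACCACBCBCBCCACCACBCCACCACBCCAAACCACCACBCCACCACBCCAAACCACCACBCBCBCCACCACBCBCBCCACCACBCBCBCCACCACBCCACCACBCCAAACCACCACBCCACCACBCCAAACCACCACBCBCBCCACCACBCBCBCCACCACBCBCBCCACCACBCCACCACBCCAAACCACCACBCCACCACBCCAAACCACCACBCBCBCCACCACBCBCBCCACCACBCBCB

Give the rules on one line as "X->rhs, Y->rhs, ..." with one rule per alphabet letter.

A->CB, B->AA, C->CCA

  step 4 ⇒ step 5: CCACCACBCCACCACBCCAAACCAAACCAAACCACCACBCCACCACBCCAAACCAAACCAAACCACCACBCCACCACBCCAAACCAAACCAAACCACCACBCCACCACBCCAAACCAAACCAAA ⇒ CCA·CCA·CB·CCA·CCA·CB·CCA·AA·CCA·CCA·CB·CCA·CCA·CB·CCA·AA·CCA·CCA·CB·CB·CB·CCA·CCA·CB·CB·CB·CCA·CCA·CB·CB·CB·CCA·CCA·CB·CCA·CCA·CB·CCA·AA·CCA·CCA·CB·CCA·CCA·CB·CCA·AA·CCA·CCA·CB·CB·CB·CCA·CCA·CB·CB·CB·CCA·CCA·CB·CB·CB·CCA·CCA·CB·CCA·CCA·CB·CCA·AA·CCA·CCA·CB·CCA·CCA·CB·CCA·AA·CCA·CCA·CB·CB·CB·CCA·CCA·CB·CB·CB·CCA·CCA·CB·CB·CB·CCA·CCA·CB·CCA·CCA·CB·CCA·AA·CCA·CCA·CB·CCA·CCA·CB·CCA·AA·CCA·CCA·CB·CB·CB·CCA·CCA·CB·CB·CB·CCA·CCA·CB·CB·CB
    A ↦ CB
    B ↦ AA
    C ↦ CCA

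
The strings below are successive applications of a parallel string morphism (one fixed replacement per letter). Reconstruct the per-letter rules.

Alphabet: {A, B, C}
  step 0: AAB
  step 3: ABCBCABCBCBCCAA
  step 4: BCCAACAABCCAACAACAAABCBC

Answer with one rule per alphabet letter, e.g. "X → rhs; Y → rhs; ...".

  step 3 ⇒ step 4: ABCBCABCBCBCCAA ⇒ BC·CA·A·CA·A·BC·CA·A·CA·A·CA·A·A·BC·BC
    A ↦ BC
    B ↦ CA
    C ↦ A

A->BC, B->CA, C->A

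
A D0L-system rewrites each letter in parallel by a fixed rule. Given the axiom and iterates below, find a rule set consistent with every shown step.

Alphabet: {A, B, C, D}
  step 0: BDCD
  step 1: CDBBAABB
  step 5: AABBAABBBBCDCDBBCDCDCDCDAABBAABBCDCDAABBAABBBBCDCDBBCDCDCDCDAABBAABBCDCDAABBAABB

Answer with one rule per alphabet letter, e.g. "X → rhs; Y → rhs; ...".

A->B, B->CD, C->AA, D->BB

  step 0 ⇒ step 1: BDCD ⇒ CD·BB·AA·BB
    B ↦ CD
    C ↦ AA
    D ↦ BB
    A ↦ B  (constrained at step 1)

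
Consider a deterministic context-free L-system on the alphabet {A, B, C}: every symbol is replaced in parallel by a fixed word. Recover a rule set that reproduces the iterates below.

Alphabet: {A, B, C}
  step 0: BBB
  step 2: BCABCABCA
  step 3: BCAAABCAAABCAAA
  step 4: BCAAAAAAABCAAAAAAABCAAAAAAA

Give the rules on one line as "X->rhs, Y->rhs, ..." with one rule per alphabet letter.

A->AA, B->BC, C->A

  step 3 ⇒ step 4: BCAAABCAAABCAAA ⇒ BC·A·AA·AA·AA·BC·A·AA·AA·AA·BC·A·AA·AA·AA
    A ↦ AA
    B ↦ BC
    C ↦ A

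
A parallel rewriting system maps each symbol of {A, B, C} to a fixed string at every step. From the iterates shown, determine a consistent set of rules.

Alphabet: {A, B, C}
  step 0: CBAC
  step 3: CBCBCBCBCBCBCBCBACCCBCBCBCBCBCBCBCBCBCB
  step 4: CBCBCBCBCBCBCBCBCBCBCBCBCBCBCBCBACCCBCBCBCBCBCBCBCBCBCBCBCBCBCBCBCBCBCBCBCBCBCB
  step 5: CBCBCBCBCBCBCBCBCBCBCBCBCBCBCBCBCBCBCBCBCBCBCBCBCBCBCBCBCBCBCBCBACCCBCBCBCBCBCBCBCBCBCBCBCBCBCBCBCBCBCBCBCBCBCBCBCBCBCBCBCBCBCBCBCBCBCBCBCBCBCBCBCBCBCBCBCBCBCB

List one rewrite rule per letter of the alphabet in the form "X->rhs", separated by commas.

  step 4 ⇒ step 5: CBCBCBCBCBCBCBCBCBCBCBCBCBCBCBCBACCCBCBCBCBCBCBCBCBCBCBCBCBCBCBCBCBCBCBCBCBCBCB ⇒ CB·CB·CB·CB·CB·CB·CB·CB·CB·CB·CB·CB·CB·CB·CB·CB·CB·CB·CB·CB·CB·CB·CB·CB·CB·CB·CB·CB·CB·CB·CB·CB·ACC·CB·CB·CB·CB·CB·CB·CB·CB·CB·CB·CB·CB·CB·CB·CB·CB·CB·CB·CB·CB·CB·CB·CB·CB·CB·CB·CB·CB·CB·CB·CB·CB·CB·CB·CB·CB·CB·CB·CB·CB·CB·CB·CB·CB·CB·CB
    A ↦ ACC
    B ↦ CB
    C ↦ CB

A->ACC, B->CB, C->CB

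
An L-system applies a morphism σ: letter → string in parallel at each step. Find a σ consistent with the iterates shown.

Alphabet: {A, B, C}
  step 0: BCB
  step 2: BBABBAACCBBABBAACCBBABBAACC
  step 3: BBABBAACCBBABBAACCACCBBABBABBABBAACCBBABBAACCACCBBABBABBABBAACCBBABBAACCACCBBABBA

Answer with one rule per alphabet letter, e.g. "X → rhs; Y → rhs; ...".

A->ACC, B->BBA, C->BBA

  step 2 ⇒ step 3: BBABBAACCBBABBAACCBBABBAACC ⇒ BBA·BBA·ACC·BBA·BBA·ACC·ACC·BBA·BBA·BBA·BBA·ACC·BBA·BBA·ACC·ACC·BBA·BBA·BBA·BBA·ACC·BBA·BBA·ACC·ACC·BBA·BBA
    A ↦ ACC
    B ↦ BBA
    C ↦ BBA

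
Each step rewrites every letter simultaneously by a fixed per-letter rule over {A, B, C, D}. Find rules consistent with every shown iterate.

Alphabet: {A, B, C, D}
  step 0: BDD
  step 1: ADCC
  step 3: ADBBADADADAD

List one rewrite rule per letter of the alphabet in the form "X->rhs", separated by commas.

A->B, B->AD, C->BB, D->C

  step 0 ⇒ step 1: BDD ⇒ AD·C·C
    B ↦ AD
    D ↦ C
    A ↦ B  (constrained at step 1)
    C ↦ BB  (constrained at step 1)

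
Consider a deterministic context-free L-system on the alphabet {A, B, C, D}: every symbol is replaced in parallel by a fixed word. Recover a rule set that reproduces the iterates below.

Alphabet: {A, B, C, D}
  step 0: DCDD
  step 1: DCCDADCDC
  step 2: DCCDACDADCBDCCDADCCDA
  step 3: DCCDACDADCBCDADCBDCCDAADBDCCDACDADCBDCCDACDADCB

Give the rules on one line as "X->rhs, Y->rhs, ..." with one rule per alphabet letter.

A->B, B->ADB, C->CDA, D->DC

  step 2 ⇒ step 3: DCCDACDADCBDCCDADCCDA ⇒ DC·CDA·CDA·DC·B·CDA·DC·B·DC·CDA·ADB·DC·CDA·CDA·DC·B·DC·CDA·CDA·DC·B
    A ↦ B
    B ↦ ADB
    C ↦ CDA
    D ↦ DC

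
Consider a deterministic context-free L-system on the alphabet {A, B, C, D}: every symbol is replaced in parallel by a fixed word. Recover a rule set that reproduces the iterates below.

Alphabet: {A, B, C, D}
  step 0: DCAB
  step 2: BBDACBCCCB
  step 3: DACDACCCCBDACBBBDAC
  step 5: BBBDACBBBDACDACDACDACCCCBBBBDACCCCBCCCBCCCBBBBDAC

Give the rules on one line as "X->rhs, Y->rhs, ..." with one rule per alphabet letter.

  step 2 ⇒ step 3: BBDACBCCCB ⇒ DAC·DAC·CC·C·B·DAC·B·B·B·DAC
    A ↦ C
    B ↦ DAC
    C ↦ B
    D ↦ CC

A->C, B->DAC, C->B, D->CC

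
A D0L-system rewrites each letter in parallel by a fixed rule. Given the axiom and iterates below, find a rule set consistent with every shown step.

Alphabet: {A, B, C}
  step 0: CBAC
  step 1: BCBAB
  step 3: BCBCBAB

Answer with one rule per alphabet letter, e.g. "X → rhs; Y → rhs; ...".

A->BA, B->C, C->B

  step 0 ⇒ step 1: CBAC ⇒ B·C·BA·B
    A ↦ BA
    B ↦ C
    C ↦ B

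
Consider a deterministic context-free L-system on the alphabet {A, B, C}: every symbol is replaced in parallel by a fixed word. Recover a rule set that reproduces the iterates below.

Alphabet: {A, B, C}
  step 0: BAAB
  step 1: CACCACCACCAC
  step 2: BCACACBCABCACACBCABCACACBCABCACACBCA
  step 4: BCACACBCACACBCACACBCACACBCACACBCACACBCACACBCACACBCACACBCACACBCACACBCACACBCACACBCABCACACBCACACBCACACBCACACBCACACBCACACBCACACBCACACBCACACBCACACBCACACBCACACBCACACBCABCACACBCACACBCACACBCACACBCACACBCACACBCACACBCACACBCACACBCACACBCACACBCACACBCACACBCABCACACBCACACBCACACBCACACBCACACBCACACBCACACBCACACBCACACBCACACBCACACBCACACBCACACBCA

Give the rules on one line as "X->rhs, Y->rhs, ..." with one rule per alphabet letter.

  step 1 ⇒ step 2: CACCACCACCAC ⇒ BCA·CAC·BCA·BCA·CAC·BCA·BCA·CAC·BCA·BCA·CAC·BCA
    A ↦ CAC
    C ↦ BCA
  step 0 ⇒ step 1: BAAB ⇒ CAC·CAC·CAC·CAC
    B ↦ CAC

A->CAC, B->CAC, C->BCA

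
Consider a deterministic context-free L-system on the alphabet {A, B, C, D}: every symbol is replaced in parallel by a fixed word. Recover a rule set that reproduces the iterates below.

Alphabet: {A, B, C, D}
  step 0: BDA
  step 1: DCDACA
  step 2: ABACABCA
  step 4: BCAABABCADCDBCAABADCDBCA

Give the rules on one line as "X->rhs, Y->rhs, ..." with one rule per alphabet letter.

  step 1 ⇒ step 2: DCDACA ⇒ A·B·A·CA·B·CA
    A ↦ CA
    C ↦ B
    D ↦ A
  step 0 ⇒ step 1: BDA ⇒ DCD·A·CA
    B ↦ DCD

A->CA, B->DCD, C->B, D->A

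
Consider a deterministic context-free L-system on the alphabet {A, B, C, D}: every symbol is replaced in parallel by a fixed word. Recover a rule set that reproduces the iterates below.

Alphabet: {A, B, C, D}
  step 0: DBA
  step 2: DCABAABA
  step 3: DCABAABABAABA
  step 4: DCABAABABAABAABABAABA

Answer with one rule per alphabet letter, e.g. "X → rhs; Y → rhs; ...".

A->BA, B->A, C->A, D->DC

  step 3 ⇒ step 4: DCABAABABAABA ⇒ DC·A·BA·A·BA·BA·A·BA·A·BA·BA·A·BA
    A ↦ BA
    B ↦ A
    C ↦ A
    D ↦ DC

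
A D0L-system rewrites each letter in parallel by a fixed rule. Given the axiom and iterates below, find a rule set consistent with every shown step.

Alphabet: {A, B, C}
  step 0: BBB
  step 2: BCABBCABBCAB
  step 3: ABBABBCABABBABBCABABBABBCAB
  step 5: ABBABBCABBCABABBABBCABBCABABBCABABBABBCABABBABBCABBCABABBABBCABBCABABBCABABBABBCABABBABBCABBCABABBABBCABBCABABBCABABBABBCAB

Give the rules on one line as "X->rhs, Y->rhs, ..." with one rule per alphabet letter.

A->BC, B->AB, C->BAB

  step 2 ⇒ step 3: BCABBCABBCAB ⇒ AB·BAB·BC·AB·AB·BAB·BC·AB·AB·BAB·BC·AB
    A ↦ BC
    B ↦ AB
    C ↦ BAB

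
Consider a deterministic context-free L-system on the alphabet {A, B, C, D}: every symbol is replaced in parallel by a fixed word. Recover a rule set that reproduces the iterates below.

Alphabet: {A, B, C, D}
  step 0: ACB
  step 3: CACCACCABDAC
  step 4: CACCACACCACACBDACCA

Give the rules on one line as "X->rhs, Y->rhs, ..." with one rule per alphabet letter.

A->C, B->BD, C->CA, D->A

  step 3 ⇒ step 4: CACCACCABDAC ⇒ CA·C·CA·CA·C·CA·CA·C·BD·A·C·CA
    A ↦ C
    B ↦ BD
    C ↦ CA
    D ↦ A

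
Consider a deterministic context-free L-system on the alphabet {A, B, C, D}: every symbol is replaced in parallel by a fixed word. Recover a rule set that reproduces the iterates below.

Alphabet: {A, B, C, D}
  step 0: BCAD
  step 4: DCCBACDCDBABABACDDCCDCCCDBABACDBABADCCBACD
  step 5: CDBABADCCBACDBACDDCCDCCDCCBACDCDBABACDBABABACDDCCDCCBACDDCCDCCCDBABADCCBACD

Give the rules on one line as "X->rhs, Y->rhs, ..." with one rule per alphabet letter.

A->C, B->DC, C->BA, D->CD

  step 4 ⇒ step 5: DCCBACDCDBABABACDDCCDCCCDBABACDBABADCCBACD ⇒ CD·BA·BA·DC·C·BA·CD·BA·CD·DC·C·DC·C·DC·C·BA·CD·CD·BA·BA·CD·BA·BA·BA·CD·DC·C·DC·C·BA·CD·DC·C·DC·C·CD·BA·BA·DC·C·BA·CD
    A ↦ C
    B ↦ DC
    C ↦ BA
    D ↦ CD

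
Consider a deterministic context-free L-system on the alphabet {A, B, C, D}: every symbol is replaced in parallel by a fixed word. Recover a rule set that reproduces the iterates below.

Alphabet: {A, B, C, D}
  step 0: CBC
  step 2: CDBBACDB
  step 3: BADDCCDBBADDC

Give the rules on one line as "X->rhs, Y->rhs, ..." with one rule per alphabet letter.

A->DB, B->C, C->BA, D->DD

  step 2 ⇒ step 3: CDBBACDB ⇒ BA·DD·C·C·DB·BA·DD·C
    A ↦ DB
    B ↦ C
    C ↦ BA
    D ↦ DD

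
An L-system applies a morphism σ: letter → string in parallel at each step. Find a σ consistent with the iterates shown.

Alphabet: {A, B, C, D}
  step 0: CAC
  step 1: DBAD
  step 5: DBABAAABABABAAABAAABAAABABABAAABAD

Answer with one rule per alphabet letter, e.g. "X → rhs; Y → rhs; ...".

  step 0 ⇒ step 1: CAC ⇒ D·BA·D
    A ↦ BA
    C ↦ D
    B ↦ AA  (constrained at step 1)
    D ↦ C  (constrained at step 1)

A->BA, B->AA, C->D, D->C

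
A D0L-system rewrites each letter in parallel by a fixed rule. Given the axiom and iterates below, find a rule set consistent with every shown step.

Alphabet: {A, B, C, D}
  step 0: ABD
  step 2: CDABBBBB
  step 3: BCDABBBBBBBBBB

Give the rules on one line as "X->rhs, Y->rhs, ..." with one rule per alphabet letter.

A->DA, B->BB, C->B, D->C

  step 2 ⇒ step 3: CDABBBBB ⇒ B·C·DA·BB·BB·BB·BB·BB
    A ↦ DA
    B ↦ BB
    C ↦ B
    D ↦ C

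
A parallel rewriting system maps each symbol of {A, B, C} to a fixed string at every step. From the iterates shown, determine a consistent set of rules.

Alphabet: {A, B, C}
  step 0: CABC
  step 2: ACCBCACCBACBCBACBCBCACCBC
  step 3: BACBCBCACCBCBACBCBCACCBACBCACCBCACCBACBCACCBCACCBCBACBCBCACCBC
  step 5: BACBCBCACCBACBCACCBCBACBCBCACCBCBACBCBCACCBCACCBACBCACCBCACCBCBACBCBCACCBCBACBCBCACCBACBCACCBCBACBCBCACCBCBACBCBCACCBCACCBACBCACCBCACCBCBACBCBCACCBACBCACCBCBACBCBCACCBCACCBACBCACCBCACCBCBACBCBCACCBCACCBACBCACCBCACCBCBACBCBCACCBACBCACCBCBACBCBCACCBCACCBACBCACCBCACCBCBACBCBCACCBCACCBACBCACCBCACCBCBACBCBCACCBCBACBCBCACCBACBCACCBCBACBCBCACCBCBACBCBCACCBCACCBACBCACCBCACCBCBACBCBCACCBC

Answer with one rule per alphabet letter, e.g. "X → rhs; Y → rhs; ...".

A->BAC, B->ACC, C->BC

  step 2 ⇒ step 3: ACCBCACCBACBCBACBCBCACCBC ⇒ BAC·BC·BC·ACC·BC·BAC·BC·BC·ACC·BAC·BC·ACC·BC·ACC·BAC·BC·ACC·BC·ACC·BC·BAC·BC·BC·ACC·BC
    A ↦ BAC
    B ↦ ACC
    C ↦ BC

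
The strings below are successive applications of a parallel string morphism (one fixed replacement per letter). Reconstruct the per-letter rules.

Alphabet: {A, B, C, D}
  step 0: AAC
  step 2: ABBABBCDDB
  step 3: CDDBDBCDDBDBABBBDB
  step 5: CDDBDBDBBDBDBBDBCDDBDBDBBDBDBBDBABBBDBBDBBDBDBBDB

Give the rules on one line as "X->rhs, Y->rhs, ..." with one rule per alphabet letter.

A->CD, B->DB, C->AB, D->B

  step 2 ⇒ step 3: ABBABBCDDB ⇒ CD·DB·DB·CD·DB·DB·AB·B·B·DB
    A ↦ CD
    B ↦ DB
    C ↦ AB
    D ↦ B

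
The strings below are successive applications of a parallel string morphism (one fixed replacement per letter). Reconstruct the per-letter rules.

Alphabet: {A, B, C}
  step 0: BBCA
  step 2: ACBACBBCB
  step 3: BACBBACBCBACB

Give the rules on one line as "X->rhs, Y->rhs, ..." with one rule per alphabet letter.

  step 2 ⇒ step 3: ACBACBBCB ⇒ B·A·CB·B·A·CB·CB·A·CB
    A ↦ B
    B ↦ CB
    C ↦ A

A->B, B->CB, C->A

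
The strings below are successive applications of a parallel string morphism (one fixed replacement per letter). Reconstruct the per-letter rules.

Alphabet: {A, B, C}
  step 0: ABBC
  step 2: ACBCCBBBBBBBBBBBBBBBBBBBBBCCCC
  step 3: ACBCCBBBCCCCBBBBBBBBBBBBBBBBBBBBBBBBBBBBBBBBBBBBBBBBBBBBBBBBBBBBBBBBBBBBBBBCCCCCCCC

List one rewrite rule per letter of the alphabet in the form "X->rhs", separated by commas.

A->ACB, B->BBB, C->CC

  step 2 ⇒ step 3: ACBCCBBBBBBBBBBBBBBBBBBBBBCCCC ⇒ ACB·CC·BBB·CC·CC·BBB·BBB·BBB·BBB·BBB·BBB·BBB·BBB·BBB·BBB·BBB·BBB·BBB·BBB·BBB·BBB·BBB·BBB·BBB·BBB·BBB·CC·CC·CC·CC
    A ↦ ACB
    B ↦ BBB
    C ↦ CC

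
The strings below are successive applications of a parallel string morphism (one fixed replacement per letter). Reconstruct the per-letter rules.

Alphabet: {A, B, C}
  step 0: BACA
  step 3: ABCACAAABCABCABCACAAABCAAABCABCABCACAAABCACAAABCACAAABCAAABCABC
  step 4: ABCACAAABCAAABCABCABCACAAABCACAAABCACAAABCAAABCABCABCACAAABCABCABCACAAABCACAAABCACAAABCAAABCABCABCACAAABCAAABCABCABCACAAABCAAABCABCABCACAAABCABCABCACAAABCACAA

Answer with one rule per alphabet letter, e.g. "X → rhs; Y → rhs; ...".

A->ABC, B->AC, C->AA

  step 3 ⇒ step 4: ABCACAAABCABCABCACAAABCAAABCABCABCACAAABCACAAABCACAAABCAAABCABC ⇒ ABC·AC·AA·ABC·AA·ABC·ABC·ABC·AC·AA·ABC·AC·AA·ABC·AC·AA·ABC·AA·ABC·ABC·ABC·AC·AA·ABC·ABC·ABC·AC·AA·ABC·AC·AA·ABC·AC·AA·ABC·AA·ABC·ABC·ABC·AC·AA·ABC·AA·ABC·ABC·ABC·AC·AA·ABC·AA·ABC·ABC·ABC·AC·AA·ABC·ABC·ABC·AC·AA·ABC·AC·AA
    A ↦ ABC
    B ↦ AC
    C ↦ AA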